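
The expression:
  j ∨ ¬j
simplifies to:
True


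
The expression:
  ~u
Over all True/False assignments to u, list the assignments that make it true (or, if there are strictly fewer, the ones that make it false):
is true only for:
  u=False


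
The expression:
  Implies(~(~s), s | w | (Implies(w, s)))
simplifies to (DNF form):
True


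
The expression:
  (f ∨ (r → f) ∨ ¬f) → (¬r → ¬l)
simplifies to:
r ∨ ¬l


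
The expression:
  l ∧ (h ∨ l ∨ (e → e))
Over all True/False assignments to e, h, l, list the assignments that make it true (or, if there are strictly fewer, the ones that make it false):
is true only for:
  e=False, h=False, l=True;
  e=False, h=True, l=True;
  e=True, h=False, l=True;
  e=True, h=True, l=True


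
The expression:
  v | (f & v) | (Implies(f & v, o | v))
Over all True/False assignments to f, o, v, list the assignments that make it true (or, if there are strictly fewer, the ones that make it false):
is always true.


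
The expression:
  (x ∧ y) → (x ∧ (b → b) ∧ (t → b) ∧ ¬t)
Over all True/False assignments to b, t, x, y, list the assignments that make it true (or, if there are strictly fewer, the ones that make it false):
is false only for:
  b=False, t=True, x=True, y=True;
  b=True, t=True, x=True, y=True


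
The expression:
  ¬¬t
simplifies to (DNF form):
t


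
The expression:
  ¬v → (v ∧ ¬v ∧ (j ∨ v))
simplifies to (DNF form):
v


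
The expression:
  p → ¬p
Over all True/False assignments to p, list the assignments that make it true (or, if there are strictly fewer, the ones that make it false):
is true only for:
  p=False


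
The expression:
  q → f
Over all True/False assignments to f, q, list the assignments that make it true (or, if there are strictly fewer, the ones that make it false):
is false only for:
  f=False, q=True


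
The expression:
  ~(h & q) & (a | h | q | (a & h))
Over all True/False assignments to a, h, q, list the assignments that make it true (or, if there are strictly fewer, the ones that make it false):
is false only for:
  a=False, h=False, q=False;
  a=False, h=True, q=True;
  a=True, h=True, q=True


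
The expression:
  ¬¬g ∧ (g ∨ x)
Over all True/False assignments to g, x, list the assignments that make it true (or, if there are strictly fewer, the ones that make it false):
is true only for:
  g=True, x=False;
  g=True, x=True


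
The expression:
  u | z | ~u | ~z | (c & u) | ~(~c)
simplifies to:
True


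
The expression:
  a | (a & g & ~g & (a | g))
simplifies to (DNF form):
a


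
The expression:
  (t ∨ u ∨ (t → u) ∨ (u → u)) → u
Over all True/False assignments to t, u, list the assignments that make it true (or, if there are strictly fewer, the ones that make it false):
is true only for:
  t=False, u=True;
  t=True, u=True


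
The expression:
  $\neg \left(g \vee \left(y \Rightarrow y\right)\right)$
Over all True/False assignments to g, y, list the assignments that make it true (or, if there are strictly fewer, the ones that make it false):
is never true.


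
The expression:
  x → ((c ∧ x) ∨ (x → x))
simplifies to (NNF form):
True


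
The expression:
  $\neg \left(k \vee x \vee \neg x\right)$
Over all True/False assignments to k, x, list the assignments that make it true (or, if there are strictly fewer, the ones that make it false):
is never true.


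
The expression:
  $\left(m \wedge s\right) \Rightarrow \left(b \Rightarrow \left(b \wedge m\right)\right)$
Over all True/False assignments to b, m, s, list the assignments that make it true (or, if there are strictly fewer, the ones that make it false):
is always true.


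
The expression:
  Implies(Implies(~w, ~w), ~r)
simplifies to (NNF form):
~r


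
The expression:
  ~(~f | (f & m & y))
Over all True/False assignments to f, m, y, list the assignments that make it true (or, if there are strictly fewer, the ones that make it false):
is true only for:
  f=True, m=False, y=False;
  f=True, m=False, y=True;
  f=True, m=True, y=False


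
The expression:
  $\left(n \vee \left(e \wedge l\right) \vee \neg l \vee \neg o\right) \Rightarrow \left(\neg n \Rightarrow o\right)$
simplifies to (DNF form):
$n \vee o$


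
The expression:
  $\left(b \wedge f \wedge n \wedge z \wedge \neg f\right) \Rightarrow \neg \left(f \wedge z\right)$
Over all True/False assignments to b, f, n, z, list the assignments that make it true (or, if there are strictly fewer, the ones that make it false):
is always true.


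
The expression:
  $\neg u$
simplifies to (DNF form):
$\neg u$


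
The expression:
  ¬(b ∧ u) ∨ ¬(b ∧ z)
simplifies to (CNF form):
¬b ∨ ¬u ∨ ¬z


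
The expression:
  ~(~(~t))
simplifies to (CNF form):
~t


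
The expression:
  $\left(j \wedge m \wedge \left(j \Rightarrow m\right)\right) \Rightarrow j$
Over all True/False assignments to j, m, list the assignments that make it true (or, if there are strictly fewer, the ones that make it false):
is always true.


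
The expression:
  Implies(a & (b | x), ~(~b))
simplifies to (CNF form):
b | ~a | ~x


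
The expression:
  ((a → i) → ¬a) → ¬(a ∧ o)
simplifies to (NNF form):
i ∨ ¬a ∨ ¬o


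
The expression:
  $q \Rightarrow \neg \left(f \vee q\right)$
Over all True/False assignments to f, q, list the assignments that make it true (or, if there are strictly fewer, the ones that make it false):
is true only for:
  f=False, q=False;
  f=True, q=False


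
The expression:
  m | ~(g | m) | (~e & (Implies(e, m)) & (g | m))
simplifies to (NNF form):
m | ~e | ~g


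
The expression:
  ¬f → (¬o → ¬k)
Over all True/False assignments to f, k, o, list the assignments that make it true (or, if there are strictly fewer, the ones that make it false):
is false only for:
  f=False, k=True, o=False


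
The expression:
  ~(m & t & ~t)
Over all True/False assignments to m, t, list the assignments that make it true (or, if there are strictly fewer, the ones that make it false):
is always true.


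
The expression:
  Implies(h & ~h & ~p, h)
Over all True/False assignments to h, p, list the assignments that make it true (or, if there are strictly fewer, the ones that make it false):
is always true.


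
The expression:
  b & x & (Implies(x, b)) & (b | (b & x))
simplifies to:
b & x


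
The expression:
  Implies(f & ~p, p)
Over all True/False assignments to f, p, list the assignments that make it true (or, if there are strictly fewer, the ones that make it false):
is false only for:
  f=True, p=False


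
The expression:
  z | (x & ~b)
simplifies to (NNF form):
z | (x & ~b)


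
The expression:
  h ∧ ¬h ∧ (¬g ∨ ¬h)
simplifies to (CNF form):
False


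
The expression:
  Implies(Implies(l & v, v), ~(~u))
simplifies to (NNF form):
u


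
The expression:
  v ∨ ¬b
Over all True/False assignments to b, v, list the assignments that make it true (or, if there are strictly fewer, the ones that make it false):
is false only for:
  b=True, v=False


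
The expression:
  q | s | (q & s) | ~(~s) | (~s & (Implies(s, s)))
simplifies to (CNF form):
True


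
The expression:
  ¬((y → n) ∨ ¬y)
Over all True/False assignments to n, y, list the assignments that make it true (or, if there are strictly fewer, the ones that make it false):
is true only for:
  n=False, y=True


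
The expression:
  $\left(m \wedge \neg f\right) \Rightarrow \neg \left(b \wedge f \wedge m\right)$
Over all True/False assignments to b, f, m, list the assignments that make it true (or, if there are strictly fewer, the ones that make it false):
is always true.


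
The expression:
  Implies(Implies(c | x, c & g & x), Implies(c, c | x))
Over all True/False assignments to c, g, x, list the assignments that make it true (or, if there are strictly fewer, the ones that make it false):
is always true.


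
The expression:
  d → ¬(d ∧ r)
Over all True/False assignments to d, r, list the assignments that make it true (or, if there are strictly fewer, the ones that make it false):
is false only for:
  d=True, r=True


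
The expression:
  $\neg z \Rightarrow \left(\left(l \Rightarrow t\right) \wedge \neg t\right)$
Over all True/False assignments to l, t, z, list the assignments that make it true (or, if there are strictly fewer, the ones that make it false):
is false only for:
  l=False, t=True, z=False;
  l=True, t=False, z=False;
  l=True, t=True, z=False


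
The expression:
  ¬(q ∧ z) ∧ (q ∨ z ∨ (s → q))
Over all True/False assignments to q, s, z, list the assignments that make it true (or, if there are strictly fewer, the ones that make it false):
is false only for:
  q=False, s=True, z=False;
  q=True, s=False, z=True;
  q=True, s=True, z=True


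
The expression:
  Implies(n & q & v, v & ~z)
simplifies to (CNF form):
~n | ~q | ~v | ~z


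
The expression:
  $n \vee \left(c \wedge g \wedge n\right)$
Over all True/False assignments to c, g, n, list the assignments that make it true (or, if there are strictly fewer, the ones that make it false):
is true only for:
  c=False, g=False, n=True;
  c=False, g=True, n=True;
  c=True, g=False, n=True;
  c=True, g=True, n=True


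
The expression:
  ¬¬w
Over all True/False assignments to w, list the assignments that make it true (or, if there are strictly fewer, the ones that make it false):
is true only for:
  w=True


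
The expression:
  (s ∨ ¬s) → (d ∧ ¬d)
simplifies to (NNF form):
False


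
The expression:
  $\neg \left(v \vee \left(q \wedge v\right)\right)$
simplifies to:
$\neg v$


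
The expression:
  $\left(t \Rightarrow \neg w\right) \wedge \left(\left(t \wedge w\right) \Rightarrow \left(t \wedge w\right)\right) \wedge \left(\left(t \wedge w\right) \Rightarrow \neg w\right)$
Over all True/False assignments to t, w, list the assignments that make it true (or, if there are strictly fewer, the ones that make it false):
is false only for:
  t=True, w=True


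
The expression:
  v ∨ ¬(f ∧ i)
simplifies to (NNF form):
v ∨ ¬f ∨ ¬i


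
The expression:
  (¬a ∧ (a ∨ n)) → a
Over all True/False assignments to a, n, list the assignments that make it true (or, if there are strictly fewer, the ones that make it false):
is false only for:
  a=False, n=True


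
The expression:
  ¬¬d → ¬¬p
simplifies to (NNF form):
p ∨ ¬d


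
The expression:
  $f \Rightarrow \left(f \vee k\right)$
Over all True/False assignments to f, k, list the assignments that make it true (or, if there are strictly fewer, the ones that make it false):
is always true.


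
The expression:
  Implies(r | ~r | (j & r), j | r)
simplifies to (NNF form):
j | r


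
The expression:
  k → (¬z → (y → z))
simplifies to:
z ∨ ¬k ∨ ¬y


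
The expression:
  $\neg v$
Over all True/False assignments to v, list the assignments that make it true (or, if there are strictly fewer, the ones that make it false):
is true only for:
  v=False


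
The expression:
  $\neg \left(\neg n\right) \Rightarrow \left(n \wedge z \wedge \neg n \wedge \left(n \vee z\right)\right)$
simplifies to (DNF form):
$\neg n$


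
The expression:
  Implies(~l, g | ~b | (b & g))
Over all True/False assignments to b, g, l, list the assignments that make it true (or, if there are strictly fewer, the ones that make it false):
is false only for:
  b=True, g=False, l=False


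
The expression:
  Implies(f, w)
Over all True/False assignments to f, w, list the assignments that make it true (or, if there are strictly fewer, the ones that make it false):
is false only for:
  f=True, w=False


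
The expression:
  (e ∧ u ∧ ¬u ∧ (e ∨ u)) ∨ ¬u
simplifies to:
¬u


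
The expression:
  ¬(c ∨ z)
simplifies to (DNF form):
¬c ∧ ¬z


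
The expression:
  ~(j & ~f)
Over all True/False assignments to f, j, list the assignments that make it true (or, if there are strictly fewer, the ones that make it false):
is false only for:
  f=False, j=True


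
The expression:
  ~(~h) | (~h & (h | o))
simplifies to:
h | o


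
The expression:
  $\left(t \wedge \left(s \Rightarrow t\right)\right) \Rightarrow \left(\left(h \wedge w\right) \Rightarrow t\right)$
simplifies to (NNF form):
$\text{True}$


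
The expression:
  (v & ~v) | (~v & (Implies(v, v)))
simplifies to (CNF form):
~v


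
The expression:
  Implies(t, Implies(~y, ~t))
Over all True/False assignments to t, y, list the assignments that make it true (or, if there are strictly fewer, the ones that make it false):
is false only for:
  t=True, y=False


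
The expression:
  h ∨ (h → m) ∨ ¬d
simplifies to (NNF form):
True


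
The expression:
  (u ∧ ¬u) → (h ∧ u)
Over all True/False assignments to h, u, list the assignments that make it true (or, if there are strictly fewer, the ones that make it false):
is always true.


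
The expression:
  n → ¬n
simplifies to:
¬n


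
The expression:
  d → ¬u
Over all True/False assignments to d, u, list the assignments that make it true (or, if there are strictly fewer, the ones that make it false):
is false only for:
  d=True, u=True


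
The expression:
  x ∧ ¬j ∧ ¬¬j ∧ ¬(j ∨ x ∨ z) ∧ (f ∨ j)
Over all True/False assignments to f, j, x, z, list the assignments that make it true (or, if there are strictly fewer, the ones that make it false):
is never true.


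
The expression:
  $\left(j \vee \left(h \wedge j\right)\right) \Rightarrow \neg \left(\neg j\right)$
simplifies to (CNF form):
$\text{True}$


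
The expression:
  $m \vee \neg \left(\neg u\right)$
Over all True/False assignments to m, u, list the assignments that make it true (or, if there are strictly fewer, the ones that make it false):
is false only for:
  m=False, u=False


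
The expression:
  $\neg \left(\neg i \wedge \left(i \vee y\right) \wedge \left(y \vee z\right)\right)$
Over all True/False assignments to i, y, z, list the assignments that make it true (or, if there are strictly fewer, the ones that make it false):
is false only for:
  i=False, y=True, z=False;
  i=False, y=True, z=True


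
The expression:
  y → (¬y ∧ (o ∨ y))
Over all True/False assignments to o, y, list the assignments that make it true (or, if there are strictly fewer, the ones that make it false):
is true only for:
  o=False, y=False;
  o=True, y=False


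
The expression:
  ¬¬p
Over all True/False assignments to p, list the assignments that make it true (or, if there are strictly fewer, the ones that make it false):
is true only for:
  p=True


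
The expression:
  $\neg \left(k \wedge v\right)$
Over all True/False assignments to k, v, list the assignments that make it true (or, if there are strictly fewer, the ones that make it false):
is false only for:
  k=True, v=True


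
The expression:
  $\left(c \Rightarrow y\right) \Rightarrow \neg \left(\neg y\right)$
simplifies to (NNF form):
$c \vee y$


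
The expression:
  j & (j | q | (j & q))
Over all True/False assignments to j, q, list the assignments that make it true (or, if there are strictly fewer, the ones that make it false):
is true only for:
  j=True, q=False;
  j=True, q=True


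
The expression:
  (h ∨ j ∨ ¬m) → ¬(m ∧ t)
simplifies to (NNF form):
(¬h ∧ ¬j) ∨ ¬m ∨ ¬t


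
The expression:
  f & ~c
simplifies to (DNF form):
f & ~c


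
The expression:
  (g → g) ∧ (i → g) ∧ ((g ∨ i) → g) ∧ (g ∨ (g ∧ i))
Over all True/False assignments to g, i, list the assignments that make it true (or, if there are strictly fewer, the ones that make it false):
is true only for:
  g=True, i=False;
  g=True, i=True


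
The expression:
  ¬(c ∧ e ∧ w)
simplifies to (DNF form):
¬c ∨ ¬e ∨ ¬w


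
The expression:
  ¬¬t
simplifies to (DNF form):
t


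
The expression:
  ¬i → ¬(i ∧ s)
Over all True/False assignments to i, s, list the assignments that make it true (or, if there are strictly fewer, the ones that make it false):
is always true.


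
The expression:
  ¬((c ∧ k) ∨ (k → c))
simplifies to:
k ∧ ¬c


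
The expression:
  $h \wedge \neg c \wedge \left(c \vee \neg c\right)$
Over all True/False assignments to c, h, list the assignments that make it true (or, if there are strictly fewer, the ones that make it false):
is true only for:
  c=False, h=True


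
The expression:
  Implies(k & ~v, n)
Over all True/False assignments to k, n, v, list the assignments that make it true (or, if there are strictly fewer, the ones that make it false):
is false only for:
  k=True, n=False, v=False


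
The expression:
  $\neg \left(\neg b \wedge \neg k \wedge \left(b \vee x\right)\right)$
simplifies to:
$b \vee k \vee \neg x$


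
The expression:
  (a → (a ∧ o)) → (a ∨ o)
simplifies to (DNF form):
a ∨ o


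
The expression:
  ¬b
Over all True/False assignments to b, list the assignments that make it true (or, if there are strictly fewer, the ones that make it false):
is true only for:
  b=False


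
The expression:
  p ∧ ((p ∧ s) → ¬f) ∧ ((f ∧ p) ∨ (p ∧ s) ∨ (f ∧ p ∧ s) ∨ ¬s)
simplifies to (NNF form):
p ∧ (¬f ∨ ¬s)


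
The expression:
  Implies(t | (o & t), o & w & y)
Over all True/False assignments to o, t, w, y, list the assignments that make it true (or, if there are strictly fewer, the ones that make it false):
is false only for:
  o=False, t=True, w=False, y=False;
  o=False, t=True, w=False, y=True;
  o=False, t=True, w=True, y=False;
  o=False, t=True, w=True, y=True;
  o=True, t=True, w=False, y=False;
  o=True, t=True, w=False, y=True;
  o=True, t=True, w=True, y=False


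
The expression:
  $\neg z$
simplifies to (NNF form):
$\neg z$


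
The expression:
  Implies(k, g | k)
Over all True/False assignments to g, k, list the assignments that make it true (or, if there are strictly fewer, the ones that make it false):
is always true.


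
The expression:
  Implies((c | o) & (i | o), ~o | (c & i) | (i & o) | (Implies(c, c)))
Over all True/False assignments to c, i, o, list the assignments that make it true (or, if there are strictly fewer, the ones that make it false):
is always true.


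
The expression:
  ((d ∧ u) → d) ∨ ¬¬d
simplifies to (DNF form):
True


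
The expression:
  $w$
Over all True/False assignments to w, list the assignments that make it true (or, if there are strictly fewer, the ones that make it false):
is true only for:
  w=True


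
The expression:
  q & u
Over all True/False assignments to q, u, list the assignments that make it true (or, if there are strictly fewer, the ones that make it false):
is true only for:
  q=True, u=True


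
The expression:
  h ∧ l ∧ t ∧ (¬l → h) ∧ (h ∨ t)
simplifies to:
h ∧ l ∧ t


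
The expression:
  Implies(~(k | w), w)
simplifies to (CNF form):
k | w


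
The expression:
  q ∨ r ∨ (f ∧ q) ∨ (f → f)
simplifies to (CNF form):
True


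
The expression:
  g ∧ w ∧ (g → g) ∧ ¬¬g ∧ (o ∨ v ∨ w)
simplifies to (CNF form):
g ∧ w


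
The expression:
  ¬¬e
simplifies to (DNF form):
e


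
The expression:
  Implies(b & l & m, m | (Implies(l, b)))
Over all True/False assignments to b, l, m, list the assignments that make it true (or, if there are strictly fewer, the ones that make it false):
is always true.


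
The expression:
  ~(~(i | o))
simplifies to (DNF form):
i | o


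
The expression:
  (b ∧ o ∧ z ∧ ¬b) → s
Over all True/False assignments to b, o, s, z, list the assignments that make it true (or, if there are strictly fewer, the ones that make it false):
is always true.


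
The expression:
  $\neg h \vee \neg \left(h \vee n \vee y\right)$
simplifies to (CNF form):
$\neg h$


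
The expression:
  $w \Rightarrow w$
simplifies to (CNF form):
$\text{True}$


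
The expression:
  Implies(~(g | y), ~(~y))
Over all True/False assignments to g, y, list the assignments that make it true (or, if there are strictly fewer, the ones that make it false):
is false only for:
  g=False, y=False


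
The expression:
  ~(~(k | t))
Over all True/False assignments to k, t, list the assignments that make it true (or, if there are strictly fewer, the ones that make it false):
is false only for:
  k=False, t=False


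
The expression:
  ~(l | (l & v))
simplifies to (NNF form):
~l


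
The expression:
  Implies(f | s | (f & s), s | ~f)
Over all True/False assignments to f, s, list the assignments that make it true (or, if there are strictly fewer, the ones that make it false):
is false only for:
  f=True, s=False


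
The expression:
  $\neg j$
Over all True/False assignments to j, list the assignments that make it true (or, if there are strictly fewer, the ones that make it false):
is true only for:
  j=False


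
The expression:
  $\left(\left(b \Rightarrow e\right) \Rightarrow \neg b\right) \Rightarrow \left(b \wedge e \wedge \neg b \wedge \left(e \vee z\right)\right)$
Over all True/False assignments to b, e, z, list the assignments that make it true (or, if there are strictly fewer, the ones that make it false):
is true only for:
  b=True, e=True, z=False;
  b=True, e=True, z=True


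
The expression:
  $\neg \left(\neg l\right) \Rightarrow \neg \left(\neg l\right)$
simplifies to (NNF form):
$\text{True}$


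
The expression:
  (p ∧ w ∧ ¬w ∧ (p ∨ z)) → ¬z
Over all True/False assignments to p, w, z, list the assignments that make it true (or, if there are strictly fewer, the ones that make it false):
is always true.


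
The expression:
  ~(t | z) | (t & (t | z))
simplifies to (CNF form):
t | ~z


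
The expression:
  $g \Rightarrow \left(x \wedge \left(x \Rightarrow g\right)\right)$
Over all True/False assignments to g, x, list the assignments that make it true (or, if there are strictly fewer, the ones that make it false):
is false only for:
  g=True, x=False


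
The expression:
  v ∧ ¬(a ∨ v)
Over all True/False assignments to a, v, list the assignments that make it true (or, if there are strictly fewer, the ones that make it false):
is never true.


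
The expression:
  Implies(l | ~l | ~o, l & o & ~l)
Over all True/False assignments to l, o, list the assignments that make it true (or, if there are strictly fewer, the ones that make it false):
is never true.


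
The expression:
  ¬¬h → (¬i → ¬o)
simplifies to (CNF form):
i ∨ ¬h ∨ ¬o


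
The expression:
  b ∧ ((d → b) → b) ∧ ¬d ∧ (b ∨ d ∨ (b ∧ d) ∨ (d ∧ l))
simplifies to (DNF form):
b ∧ ¬d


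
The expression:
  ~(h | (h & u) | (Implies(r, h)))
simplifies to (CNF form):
r & ~h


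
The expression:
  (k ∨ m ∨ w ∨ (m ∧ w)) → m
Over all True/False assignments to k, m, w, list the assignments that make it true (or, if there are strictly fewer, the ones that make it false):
is false only for:
  k=False, m=False, w=True;
  k=True, m=False, w=False;
  k=True, m=False, w=True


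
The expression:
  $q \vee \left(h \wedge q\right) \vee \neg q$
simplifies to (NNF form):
$\text{True}$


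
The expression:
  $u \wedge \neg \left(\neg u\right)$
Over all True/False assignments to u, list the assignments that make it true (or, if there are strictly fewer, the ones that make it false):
is true only for:
  u=True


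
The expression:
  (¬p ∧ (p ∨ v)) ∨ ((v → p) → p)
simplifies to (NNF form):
p ∨ v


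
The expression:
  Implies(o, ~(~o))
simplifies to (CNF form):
True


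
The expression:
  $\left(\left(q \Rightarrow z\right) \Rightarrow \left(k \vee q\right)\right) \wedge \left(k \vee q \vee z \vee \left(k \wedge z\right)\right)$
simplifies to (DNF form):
$k \vee q$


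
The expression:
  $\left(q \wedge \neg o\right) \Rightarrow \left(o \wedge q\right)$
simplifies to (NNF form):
$o \vee \neg q$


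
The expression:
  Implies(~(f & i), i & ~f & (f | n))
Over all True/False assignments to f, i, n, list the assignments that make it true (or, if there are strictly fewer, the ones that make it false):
is true only for:
  f=False, i=True, n=True;
  f=True, i=True, n=False;
  f=True, i=True, n=True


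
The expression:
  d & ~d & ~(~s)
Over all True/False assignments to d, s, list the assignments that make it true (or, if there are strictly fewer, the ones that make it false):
is never true.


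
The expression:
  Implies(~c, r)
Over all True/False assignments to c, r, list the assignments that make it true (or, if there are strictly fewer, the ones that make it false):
is false only for:
  c=False, r=False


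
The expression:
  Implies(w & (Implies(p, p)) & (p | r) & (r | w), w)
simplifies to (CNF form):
True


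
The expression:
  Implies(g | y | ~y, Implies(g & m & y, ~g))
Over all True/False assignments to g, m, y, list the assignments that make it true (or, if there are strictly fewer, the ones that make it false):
is false only for:
  g=True, m=True, y=True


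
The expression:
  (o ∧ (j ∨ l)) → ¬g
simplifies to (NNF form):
(¬j ∧ ¬l) ∨ ¬g ∨ ¬o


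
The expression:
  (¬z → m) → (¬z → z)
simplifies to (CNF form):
z ∨ ¬m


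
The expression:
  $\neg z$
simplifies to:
$\neg z$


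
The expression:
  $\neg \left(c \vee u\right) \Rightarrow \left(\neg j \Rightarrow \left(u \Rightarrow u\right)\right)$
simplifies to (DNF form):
$\text{True}$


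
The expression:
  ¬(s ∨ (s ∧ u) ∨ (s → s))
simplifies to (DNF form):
False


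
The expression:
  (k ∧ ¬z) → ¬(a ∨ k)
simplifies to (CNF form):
z ∨ ¬k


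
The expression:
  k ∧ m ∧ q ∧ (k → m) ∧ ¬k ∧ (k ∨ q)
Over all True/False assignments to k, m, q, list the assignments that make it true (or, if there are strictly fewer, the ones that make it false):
is never true.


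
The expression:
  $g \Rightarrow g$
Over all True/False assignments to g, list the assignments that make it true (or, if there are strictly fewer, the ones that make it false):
is always true.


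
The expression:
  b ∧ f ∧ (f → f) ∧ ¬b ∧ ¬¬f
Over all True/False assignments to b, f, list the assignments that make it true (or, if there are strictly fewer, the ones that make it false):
is never true.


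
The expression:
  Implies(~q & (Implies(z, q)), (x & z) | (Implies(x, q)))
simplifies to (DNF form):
q | z | ~x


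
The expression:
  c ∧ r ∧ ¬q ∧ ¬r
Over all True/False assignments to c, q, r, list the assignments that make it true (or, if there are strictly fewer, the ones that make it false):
is never true.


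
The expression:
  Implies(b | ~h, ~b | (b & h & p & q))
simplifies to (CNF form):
(h | ~b) & (p | ~b) & (q | ~b)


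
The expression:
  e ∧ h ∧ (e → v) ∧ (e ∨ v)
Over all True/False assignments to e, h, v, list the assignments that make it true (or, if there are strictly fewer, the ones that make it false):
is true only for:
  e=True, h=True, v=True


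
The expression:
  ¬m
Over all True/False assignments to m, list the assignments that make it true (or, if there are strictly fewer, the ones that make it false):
is true only for:
  m=False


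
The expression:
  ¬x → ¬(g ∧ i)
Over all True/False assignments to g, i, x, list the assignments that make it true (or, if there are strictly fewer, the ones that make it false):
is false only for:
  g=True, i=True, x=False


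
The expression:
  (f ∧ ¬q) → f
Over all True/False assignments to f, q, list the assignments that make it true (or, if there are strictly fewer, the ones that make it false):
is always true.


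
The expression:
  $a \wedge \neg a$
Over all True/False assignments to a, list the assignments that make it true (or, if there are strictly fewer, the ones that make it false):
is never true.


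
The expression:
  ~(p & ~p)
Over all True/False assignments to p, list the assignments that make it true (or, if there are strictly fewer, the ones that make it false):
is always true.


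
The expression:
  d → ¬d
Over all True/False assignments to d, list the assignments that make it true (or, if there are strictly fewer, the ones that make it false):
is true only for:
  d=False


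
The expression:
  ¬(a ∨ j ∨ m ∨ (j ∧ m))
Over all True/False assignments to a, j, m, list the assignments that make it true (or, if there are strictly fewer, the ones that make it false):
is true only for:
  a=False, j=False, m=False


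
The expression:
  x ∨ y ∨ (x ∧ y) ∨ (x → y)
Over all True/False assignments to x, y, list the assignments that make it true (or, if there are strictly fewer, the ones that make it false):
is always true.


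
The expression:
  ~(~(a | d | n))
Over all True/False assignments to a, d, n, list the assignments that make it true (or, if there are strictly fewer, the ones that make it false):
is false only for:
  a=False, d=False, n=False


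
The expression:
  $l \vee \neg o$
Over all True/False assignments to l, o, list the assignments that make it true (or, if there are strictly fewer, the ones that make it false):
is false only for:
  l=False, o=True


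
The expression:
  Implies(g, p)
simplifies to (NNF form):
p | ~g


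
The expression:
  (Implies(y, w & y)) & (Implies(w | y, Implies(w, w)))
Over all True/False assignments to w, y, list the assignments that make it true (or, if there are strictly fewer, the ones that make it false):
is false only for:
  w=False, y=True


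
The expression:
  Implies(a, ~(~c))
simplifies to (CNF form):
c | ~a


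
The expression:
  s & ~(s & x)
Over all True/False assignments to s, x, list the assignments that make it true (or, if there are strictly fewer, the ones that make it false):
is true only for:
  s=True, x=False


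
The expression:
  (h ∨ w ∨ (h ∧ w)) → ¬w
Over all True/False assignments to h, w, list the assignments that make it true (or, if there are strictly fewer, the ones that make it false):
is true only for:
  h=False, w=False;
  h=True, w=False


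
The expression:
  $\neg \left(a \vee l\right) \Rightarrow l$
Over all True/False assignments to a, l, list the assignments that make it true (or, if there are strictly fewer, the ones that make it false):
is false only for:
  a=False, l=False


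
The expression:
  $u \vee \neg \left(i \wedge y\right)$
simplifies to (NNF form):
$u \vee \neg i \vee \neg y$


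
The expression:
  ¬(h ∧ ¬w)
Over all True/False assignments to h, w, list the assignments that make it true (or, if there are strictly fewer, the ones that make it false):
is false only for:
  h=True, w=False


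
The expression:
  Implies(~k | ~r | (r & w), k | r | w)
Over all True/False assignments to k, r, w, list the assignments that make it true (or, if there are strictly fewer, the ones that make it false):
is false only for:
  k=False, r=False, w=False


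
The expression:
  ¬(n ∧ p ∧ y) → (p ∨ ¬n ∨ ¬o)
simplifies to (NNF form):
p ∨ ¬n ∨ ¬o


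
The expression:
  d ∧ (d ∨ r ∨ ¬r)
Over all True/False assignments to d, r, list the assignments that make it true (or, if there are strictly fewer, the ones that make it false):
is true only for:
  d=True, r=False;
  d=True, r=True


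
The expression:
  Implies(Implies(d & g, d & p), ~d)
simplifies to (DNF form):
~d | (g & ~p)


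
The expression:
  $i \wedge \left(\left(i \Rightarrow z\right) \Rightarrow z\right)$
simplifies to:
$i$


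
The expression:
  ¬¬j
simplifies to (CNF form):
j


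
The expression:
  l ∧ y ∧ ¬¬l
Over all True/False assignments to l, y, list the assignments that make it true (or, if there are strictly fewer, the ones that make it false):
is true only for:
  l=True, y=True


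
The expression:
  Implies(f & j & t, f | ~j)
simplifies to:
True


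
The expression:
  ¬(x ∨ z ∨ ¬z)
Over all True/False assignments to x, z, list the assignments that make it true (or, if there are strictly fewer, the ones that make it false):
is never true.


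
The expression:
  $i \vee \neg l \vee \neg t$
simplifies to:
$i \vee \neg l \vee \neg t$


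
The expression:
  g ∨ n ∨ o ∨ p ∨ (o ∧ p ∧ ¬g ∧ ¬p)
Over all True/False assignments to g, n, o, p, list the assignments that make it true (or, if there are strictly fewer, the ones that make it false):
is false only for:
  g=False, n=False, o=False, p=False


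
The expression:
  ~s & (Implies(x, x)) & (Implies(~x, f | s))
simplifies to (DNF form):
(f & ~s) | (x & ~s)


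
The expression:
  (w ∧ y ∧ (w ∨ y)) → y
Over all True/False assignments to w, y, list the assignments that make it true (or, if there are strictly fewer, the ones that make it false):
is always true.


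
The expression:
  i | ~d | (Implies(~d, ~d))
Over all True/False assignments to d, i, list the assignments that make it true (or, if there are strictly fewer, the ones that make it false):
is always true.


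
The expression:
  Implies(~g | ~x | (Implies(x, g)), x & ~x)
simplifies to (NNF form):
False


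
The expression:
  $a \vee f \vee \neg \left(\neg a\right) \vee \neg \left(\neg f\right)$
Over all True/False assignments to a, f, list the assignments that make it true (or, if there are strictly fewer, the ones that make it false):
is false only for:
  a=False, f=False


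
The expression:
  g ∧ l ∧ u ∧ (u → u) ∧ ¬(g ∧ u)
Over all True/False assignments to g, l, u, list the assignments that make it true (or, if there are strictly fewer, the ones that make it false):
is never true.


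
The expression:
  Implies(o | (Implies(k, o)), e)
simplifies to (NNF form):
e | (k & ~o)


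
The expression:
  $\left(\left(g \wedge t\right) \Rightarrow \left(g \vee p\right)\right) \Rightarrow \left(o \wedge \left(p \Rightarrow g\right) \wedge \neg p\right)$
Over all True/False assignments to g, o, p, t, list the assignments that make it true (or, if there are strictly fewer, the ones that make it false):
is true only for:
  g=False, o=True, p=False, t=False;
  g=False, o=True, p=False, t=True;
  g=True, o=True, p=False, t=False;
  g=True, o=True, p=False, t=True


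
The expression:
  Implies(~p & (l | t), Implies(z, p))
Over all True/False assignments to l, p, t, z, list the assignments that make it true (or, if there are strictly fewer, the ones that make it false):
is false only for:
  l=False, p=False, t=True, z=True;
  l=True, p=False, t=False, z=True;
  l=True, p=False, t=True, z=True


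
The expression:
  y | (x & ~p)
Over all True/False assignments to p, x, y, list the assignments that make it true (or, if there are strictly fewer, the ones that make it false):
is false only for:
  p=False, x=False, y=False;
  p=True, x=False, y=False;
  p=True, x=True, y=False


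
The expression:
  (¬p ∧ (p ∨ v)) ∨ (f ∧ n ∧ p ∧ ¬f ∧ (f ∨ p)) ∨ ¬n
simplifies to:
(v ∧ ¬p) ∨ ¬n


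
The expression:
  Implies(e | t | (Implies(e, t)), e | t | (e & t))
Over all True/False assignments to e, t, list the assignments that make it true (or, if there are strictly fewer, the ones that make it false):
is false only for:
  e=False, t=False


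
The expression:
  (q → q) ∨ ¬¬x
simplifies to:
True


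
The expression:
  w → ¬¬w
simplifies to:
True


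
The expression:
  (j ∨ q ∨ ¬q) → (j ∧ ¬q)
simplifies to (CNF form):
j ∧ ¬q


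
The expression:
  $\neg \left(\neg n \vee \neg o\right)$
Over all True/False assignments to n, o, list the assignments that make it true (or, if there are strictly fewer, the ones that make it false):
is true only for:
  n=True, o=True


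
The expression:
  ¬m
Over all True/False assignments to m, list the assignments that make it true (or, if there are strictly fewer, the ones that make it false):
is true only for:
  m=False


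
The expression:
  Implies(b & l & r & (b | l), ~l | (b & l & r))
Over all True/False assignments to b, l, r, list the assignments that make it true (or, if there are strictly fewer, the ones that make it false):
is always true.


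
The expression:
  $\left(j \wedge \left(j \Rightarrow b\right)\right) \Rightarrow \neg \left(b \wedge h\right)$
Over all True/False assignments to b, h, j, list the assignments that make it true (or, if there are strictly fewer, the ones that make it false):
is false only for:
  b=True, h=True, j=True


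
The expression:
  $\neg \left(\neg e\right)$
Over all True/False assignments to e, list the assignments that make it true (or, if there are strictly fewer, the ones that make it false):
is true only for:
  e=True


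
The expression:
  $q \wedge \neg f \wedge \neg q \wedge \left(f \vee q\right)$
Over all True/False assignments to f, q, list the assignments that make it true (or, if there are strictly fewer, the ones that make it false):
is never true.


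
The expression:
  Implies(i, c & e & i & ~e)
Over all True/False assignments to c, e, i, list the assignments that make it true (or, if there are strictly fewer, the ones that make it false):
is true only for:
  c=False, e=False, i=False;
  c=False, e=True, i=False;
  c=True, e=False, i=False;
  c=True, e=True, i=False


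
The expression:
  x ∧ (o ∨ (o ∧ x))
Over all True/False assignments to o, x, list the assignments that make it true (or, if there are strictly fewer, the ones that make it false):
is true only for:
  o=True, x=True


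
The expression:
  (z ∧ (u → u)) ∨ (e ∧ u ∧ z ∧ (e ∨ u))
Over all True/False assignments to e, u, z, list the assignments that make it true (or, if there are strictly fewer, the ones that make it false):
is true only for:
  e=False, u=False, z=True;
  e=False, u=True, z=True;
  e=True, u=False, z=True;
  e=True, u=True, z=True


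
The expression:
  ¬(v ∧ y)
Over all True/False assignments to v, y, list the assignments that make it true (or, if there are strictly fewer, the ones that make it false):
is false only for:
  v=True, y=True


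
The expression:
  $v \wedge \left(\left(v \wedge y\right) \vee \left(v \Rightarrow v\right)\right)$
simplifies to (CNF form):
$v$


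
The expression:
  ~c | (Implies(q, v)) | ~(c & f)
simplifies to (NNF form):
v | ~c | ~f | ~q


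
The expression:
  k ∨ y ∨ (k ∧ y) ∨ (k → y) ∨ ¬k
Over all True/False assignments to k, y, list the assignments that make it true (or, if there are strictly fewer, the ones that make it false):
is always true.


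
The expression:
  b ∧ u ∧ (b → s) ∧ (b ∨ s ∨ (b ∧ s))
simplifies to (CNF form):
b ∧ s ∧ u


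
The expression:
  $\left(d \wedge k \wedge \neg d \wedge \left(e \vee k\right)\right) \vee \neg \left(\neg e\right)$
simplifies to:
$e$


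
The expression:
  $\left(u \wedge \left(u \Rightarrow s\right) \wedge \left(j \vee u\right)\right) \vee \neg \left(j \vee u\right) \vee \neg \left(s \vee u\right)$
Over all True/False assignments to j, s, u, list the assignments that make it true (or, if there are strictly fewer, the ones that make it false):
is false only for:
  j=False, s=False, u=True;
  j=True, s=False, u=True;
  j=True, s=True, u=False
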